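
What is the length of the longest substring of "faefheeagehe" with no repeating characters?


Input: "faefheeagehe"
Sliding window (track last position of each char):
  Position 0 ('f'): window [0,0] length 1 -- new best
  Position 1 ('a'): window [0,1] length 2 -- new best
  Position 2 ('e'): window [0,2] length 3 -- new best
  Position 3 ('f'): repeat (last at 0), move window start to 1
  Position 3 ('f'): window [1,3] length 3
  Position 4 ('h'): window [1,4] length 4 -- new best
  Position 5 ('e'): repeat (last at 2), move window start to 3
  Position 5 ('e'): window [3,5] length 3
  Position 6 ('e'): repeat (last at 5), move window start to 6
  Position 6 ('e'): window [6,6] length 1
  Position 7 ('a'): window [6,7] length 2
  Position 8 ('g'): window [6,8] length 3
  Position 9 ('e'): repeat (last at 6), move window start to 7
  Position 9 ('e'): window [7,9] length 3
  Position 10 ('h'): window [7,10] length 4
  Position 11 ('e'): repeat (last at 9), move window start to 10
  Position 11 ('e'): window [10,11] length 2
Longest substring with no repeats: "aefh" with length 4

4


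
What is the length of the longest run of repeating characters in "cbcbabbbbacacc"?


Input: "cbcbabbbbacacc"
Scanning for longest run:
  Position 1 ('b'): new char, reset run to 1
  Position 2 ('c'): new char, reset run to 1
  Position 3 ('b'): new char, reset run to 1
  Position 4 ('a'): new char, reset run to 1
  Position 5 ('b'): new char, reset run to 1
  Position 6 ('b'): continues run of 'b', length=2
  Position 7 ('b'): continues run of 'b', length=3
  Position 8 ('b'): continues run of 'b', length=4
  Position 9 ('a'): new char, reset run to 1
  Position 10 ('c'): new char, reset run to 1
  Position 11 ('a'): new char, reset run to 1
  Position 12 ('c'): new char, reset run to 1
  Position 13 ('c'): continues run of 'c', length=2
Longest run: 'b' with length 4

4


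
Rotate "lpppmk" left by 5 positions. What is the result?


Input: "lpppmk", rotate left by 5
First 5 characters: "lpppm"
Remaining characters: "k"
Concatenate remaining + first: "k" + "lpppm" = "klpppm"

klpppm


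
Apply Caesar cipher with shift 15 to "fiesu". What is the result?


Caesar cipher: shift "fiesu" by 15
  'f' (pos 5) + 15 = pos 20 = 'u'
  'i' (pos 8) + 15 = pos 23 = 'x'
  'e' (pos 4) + 15 = pos 19 = 't'
  's' (pos 18) + 15 = pos 7 = 'h'
  'u' (pos 20) + 15 = pos 9 = 'j'
Result: uxthj

uxthj


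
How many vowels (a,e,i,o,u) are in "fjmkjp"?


Input: fjmkjp
Checking each character:
  'f' at position 0: consonant
  'j' at position 1: consonant
  'm' at position 2: consonant
  'k' at position 3: consonant
  'j' at position 4: consonant
  'p' at position 5: consonant
Total vowels: 0

0


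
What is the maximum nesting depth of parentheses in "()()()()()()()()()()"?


Input: "()()()()()()()()()()"
Tracking depth:
  Position 0 '(': depth becomes 1
  Position 1 ')': depth becomes 0
  Position 2 '(': depth becomes 1
  Position 3 ')': depth becomes 0
  Position 4 '(': depth becomes 1
  Position 5 ')': depth becomes 0
  Position 6 '(': depth becomes 1
  Position 7 ')': depth becomes 0
  Position 8 '(': depth becomes 1
  Position 9 ')': depth becomes 0
  Position 10 '(': depth becomes 1
  Position 11 ')': depth becomes 0
  Position 12 '(': depth becomes 1
  Position 13 ')': depth becomes 0
  Position 14 '(': depth becomes 1
  Position 15 ')': depth becomes 0
  Position 16 '(': depth becomes 1
  Position 17 ')': depth becomes 0
  Position 18 '(': depth becomes 1
  Position 19 ')': depth becomes 0
Maximum depth reached: 1

1


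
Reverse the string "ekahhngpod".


Input: ekahhngpod
Reading characters right to left:
  Position 9: 'd'
  Position 8: 'o'
  Position 7: 'p'
  Position 6: 'g'
  Position 5: 'n'
  Position 4: 'h'
  Position 3: 'h'
  Position 2: 'a'
  Position 1: 'k'
  Position 0: 'e'
Reversed: dopgnhhake

dopgnhhake


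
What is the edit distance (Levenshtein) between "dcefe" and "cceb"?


Computing edit distance: "dcefe" -> "cceb"
DP table:
           c    c    e    b
      0    1    2    3    4
  d   1    1    2    3    4
  c   2    1    1    2    3
  e   3    2    2    1    2
  f   4    3    3    2    2
  e   5    4    4    3    3
Edit distance = dp[5][4] = 3

3


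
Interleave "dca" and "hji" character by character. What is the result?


Interleaving "dca" and "hji":
  Position 0: 'd' from first, 'h' from second => "dh"
  Position 1: 'c' from first, 'j' from second => "cj"
  Position 2: 'a' from first, 'i' from second => "ai"
Result: dhcjai

dhcjai


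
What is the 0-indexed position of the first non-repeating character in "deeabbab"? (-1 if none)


Input: deeabbab
Character frequencies:
  'a': 2
  'b': 3
  'd': 1
  'e': 2
Scanning left to right for freq == 1:
  Position 0 ('d'): unique! => answer = 0

0


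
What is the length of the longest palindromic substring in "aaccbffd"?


Input: "aaccbffd"
Checking substrings for palindromes:
  [0:2] "aa" (len 2) => palindrome
  [2:4] "cc" (len 2) => palindrome
  [5:7] "ff" (len 2) => palindrome
Longest palindromic substring: "aa" with length 2

2


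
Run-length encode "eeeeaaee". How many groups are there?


Input: eeeeaaee
Scanning for consecutive runs:
  Group 1: 'e' x 4 (positions 0-3)
  Group 2: 'a' x 2 (positions 4-5)
  Group 3: 'e' x 2 (positions 6-7)
Total groups: 3

3


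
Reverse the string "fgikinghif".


Input: fgikinghif
Reading characters right to left:
  Position 9: 'f'
  Position 8: 'i'
  Position 7: 'h'
  Position 6: 'g'
  Position 5: 'n'
  Position 4: 'i'
  Position 3: 'k'
  Position 2: 'i'
  Position 1: 'g'
  Position 0: 'f'
Reversed: fihgnikigf

fihgnikigf


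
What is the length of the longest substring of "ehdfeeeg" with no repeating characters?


Input: "ehdfeeeg"
Sliding window (track last position of each char):
  Position 0 ('e'): window [0,0] length 1 -- new best
  Position 1 ('h'): window [0,1] length 2 -- new best
  Position 2 ('d'): window [0,2] length 3 -- new best
  Position 3 ('f'): window [0,3] length 4 -- new best
  Position 4 ('e'): repeat (last at 0), move window start to 1
  Position 4 ('e'): window [1,4] length 4
  Position 5 ('e'): repeat (last at 4), move window start to 5
  Position 5 ('e'): window [5,5] length 1
  Position 6 ('e'): repeat (last at 5), move window start to 6
  Position 6 ('e'): window [6,6] length 1
  Position 7 ('g'): window [6,7] length 2
Longest substring with no repeats: "ehdf" with length 4

4


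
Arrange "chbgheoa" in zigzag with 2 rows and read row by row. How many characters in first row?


Zigzag "chbgheoa" into 2 rows:
Placing characters:
  'c' => row 0
  'h' => row 1
  'b' => row 0
  'g' => row 1
  'h' => row 0
  'e' => row 1
  'o' => row 0
  'a' => row 1
Rows:
  Row 0: "cbho"
  Row 1: "hgea"
First row length: 4

4


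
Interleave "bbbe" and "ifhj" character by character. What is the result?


Interleaving "bbbe" and "ifhj":
  Position 0: 'b' from first, 'i' from second => "bi"
  Position 1: 'b' from first, 'f' from second => "bf"
  Position 2: 'b' from first, 'h' from second => "bh"
  Position 3: 'e' from first, 'j' from second => "ej"
Result: bibfbhej

bibfbhej


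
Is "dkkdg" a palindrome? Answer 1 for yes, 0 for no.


Input: dkkdg
Reversed: gdkkd
  Compare pos 0 ('d') with pos 4 ('g'): MISMATCH
  Compare pos 1 ('k') with pos 3 ('d'): MISMATCH
Result: not a palindrome

0


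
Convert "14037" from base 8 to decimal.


Input: "14037" in base 8
Positional expansion:
  Digit '1' (value 1) x 8^4 = 4096
  Digit '4' (value 4) x 8^3 = 2048
  Digit '0' (value 0) x 8^2 = 0
  Digit '3' (value 3) x 8^1 = 24
  Digit '7' (value 7) x 8^0 = 7
Sum = 6175

6175


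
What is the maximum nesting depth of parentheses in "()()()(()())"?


Input: "()()()(()())"
Tracking depth:
  Position 0 '(': depth becomes 1
  Position 1 ')': depth becomes 0
  Position 2 '(': depth becomes 1
  Position 3 ')': depth becomes 0
  Position 4 '(': depth becomes 1
  Position 5 ')': depth becomes 0
  Position 6 '(': depth becomes 1
  Position 7 '(': depth becomes 2
  Position 8 ')': depth becomes 1
  Position 9 '(': depth becomes 2
  Position 10 ')': depth becomes 1
  Position 11 ')': depth becomes 0
Maximum depth reached: 2

2


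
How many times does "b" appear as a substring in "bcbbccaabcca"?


Searching for "b" in "bcbbccaabcca"
Scanning each position:
  Position 0: "b" => MATCH
  Position 1: "c" => no
  Position 2: "b" => MATCH
  Position 3: "b" => MATCH
  Position 4: "c" => no
  Position 5: "c" => no
  Position 6: "a" => no
  Position 7: "a" => no
  Position 8: "b" => MATCH
  Position 9: "c" => no
  Position 10: "c" => no
  Position 11: "a" => no
Total occurrences: 4

4


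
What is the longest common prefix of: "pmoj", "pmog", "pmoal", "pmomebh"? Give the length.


Words: pmoj, pmog, pmoal, pmomebh
  Position 0: all 'p' => match
  Position 1: all 'm' => match
  Position 2: all 'o' => match
  Position 3: ('j', 'g', 'a', 'm') => mismatch, stop
LCP = "pmo" (length 3)

3


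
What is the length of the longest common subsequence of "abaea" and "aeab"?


LCS of "abaea" and "aeab"
DP table:
           a    e    a    b
      0    0    0    0    0
  a   0    1    1    1    1
  b   0    1    1    1    2
  a   0    1    1    2    2
  e   0    1    2    2    2
  a   0    1    2    3    3
LCS length = dp[5][4] = 3

3


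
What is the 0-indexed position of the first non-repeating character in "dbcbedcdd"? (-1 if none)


Input: dbcbedcdd
Character frequencies:
  'b': 2
  'c': 2
  'd': 4
  'e': 1
Scanning left to right for freq == 1:
  Position 0 ('d'): freq=4, skip
  Position 1 ('b'): freq=2, skip
  Position 2 ('c'): freq=2, skip
  Position 3 ('b'): freq=2, skip
  Position 4 ('e'): unique! => answer = 4

4


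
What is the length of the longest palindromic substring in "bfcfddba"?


Input: "bfcfddba"
Checking substrings for palindromes:
  [1:4] "fcf" (len 3) => palindrome
  [4:6] "dd" (len 2) => palindrome
Longest palindromic substring: "fcf" with length 3

3


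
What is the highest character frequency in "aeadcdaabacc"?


Input: aeadcdaabacc
Character counts:
  'a': 5
  'b': 1
  'c': 3
  'd': 2
  'e': 1
Maximum frequency: 5

5


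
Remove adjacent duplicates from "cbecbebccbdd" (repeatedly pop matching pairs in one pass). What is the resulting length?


Input: cbecbebccbdd
Stack-based adjacent duplicate removal:
  Read 'c': push. Stack: c
  Read 'b': push. Stack: cb
  Read 'e': push. Stack: cbe
  Read 'c': push. Stack: cbec
  Read 'b': push. Stack: cbecb
  Read 'e': push. Stack: cbecbe
  Read 'b': push. Stack: cbecbeb
  Read 'c': push. Stack: cbecbebc
  Read 'c': matches stack top 'c' => pop. Stack: cbecbeb
  Read 'b': matches stack top 'b' => pop. Stack: cbecbe
  Read 'd': push. Stack: cbecbed
  Read 'd': matches stack top 'd' => pop. Stack: cbecbe
Final stack: "cbecbe" (length 6)

6


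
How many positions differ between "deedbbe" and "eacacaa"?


Comparing "deedbbe" and "eacacaa" position by position:
  Position 0: 'd' vs 'e' => DIFFER
  Position 1: 'e' vs 'a' => DIFFER
  Position 2: 'e' vs 'c' => DIFFER
  Position 3: 'd' vs 'a' => DIFFER
  Position 4: 'b' vs 'c' => DIFFER
  Position 5: 'b' vs 'a' => DIFFER
  Position 6: 'e' vs 'a' => DIFFER
Positions that differ: 7

7


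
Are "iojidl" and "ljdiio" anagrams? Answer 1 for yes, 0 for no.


Strings: "iojidl", "ljdiio"
Sorted first:  diijlo
Sorted second: diijlo
Sorted forms match => anagrams

1


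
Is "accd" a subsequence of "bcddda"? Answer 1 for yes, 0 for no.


Check if "accd" is a subsequence of "bcddda"
Greedy scan:
  Position 0 ('b'): no match needed
  Position 1 ('c'): no match needed
  Position 2 ('d'): no match needed
  Position 3 ('d'): no match needed
  Position 4 ('d'): no match needed
  Position 5 ('a'): matches sub[0] = 'a'
Only matched 1/4 characters => not a subsequence

0


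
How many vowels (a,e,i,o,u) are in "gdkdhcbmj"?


Input: gdkdhcbmj
Checking each character:
  'g' at position 0: consonant
  'd' at position 1: consonant
  'k' at position 2: consonant
  'd' at position 3: consonant
  'h' at position 4: consonant
  'c' at position 5: consonant
  'b' at position 6: consonant
  'm' at position 7: consonant
  'j' at position 8: consonant
Total vowels: 0

0


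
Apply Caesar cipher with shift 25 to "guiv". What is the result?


Caesar cipher: shift "guiv" by 25
  'g' (pos 6) + 25 = pos 5 = 'f'
  'u' (pos 20) + 25 = pos 19 = 't'
  'i' (pos 8) + 25 = pos 7 = 'h'
  'v' (pos 21) + 25 = pos 20 = 'u'
Result: fthu

fthu


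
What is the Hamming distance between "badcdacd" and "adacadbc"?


Comparing "badcdacd" and "adacadbc" position by position:
  Position 0: 'b' vs 'a' => differ
  Position 1: 'a' vs 'd' => differ
  Position 2: 'd' vs 'a' => differ
  Position 3: 'c' vs 'c' => same
  Position 4: 'd' vs 'a' => differ
  Position 5: 'a' vs 'd' => differ
  Position 6: 'c' vs 'b' => differ
  Position 7: 'd' vs 'c' => differ
Total differences (Hamming distance): 7

7


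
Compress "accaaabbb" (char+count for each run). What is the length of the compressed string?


Input: accaaabbb
Runs:
  'a' x 1 => "a1"
  'c' x 2 => "c2"
  'a' x 3 => "a3"
  'b' x 3 => "b3"
Compressed: "a1c2a3b3"
Compressed length: 8

8


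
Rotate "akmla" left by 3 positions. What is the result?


Input: "akmla", rotate left by 3
First 3 characters: "akm"
Remaining characters: "la"
Concatenate remaining + first: "la" + "akm" = "laakm"

laakm


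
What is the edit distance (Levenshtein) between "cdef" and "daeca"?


Computing edit distance: "cdef" -> "daeca"
DP table:
           d    a    e    c    a
      0    1    2    3    4    5
  c   1    1    2    3    3    4
  d   2    1    2    3    4    4
  e   3    2    2    2    3    4
  f   4    3    3    3    3    4
Edit distance = dp[4][5] = 4

4


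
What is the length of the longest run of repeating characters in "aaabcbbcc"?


Input: "aaabcbbcc"
Scanning for longest run:
  Position 1 ('a'): continues run of 'a', length=2
  Position 2 ('a'): continues run of 'a', length=3
  Position 3 ('b'): new char, reset run to 1
  Position 4 ('c'): new char, reset run to 1
  Position 5 ('b'): new char, reset run to 1
  Position 6 ('b'): continues run of 'b', length=2
  Position 7 ('c'): new char, reset run to 1
  Position 8 ('c'): continues run of 'c', length=2
Longest run: 'a' with length 3

3


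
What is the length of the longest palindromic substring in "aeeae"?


Input: "aeeae"
Checking substrings for palindromes:
  [0:4] "aeea" (len 4) => palindrome
  [2:5] "eae" (len 3) => palindrome
  [1:3] "ee" (len 2) => palindrome
Longest palindromic substring: "aeea" with length 4

4


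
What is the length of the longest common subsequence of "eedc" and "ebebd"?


LCS of "eedc" and "ebebd"
DP table:
           e    b    e    b    d
      0    0    0    0    0    0
  e   0    1    1    1    1    1
  e   0    1    1    2    2    2
  d   0    1    1    2    2    3
  c   0    1    1    2    2    3
LCS length = dp[4][5] = 3

3


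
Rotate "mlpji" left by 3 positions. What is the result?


Input: "mlpji", rotate left by 3
First 3 characters: "mlp"
Remaining characters: "ji"
Concatenate remaining + first: "ji" + "mlp" = "jimlp"

jimlp


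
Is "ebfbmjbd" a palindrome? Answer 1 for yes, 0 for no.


Input: ebfbmjbd
Reversed: dbjmbfbe
  Compare pos 0 ('e') with pos 7 ('d'): MISMATCH
  Compare pos 1 ('b') with pos 6 ('b'): match
  Compare pos 2 ('f') with pos 5 ('j'): MISMATCH
  Compare pos 3 ('b') with pos 4 ('m'): MISMATCH
Result: not a palindrome

0


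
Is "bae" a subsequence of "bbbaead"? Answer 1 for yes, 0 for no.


Check if "bae" is a subsequence of "bbbaead"
Greedy scan:
  Position 0 ('b'): matches sub[0] = 'b'
  Position 1 ('b'): no match needed
  Position 2 ('b'): no match needed
  Position 3 ('a'): matches sub[1] = 'a'
  Position 4 ('e'): matches sub[2] = 'e'
  Position 5 ('a'): no match needed
  Position 6 ('d'): no match needed
All 3 characters matched => is a subsequence

1


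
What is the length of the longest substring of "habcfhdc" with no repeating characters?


Input: "habcfhdc"
Sliding window (track last position of each char):
  Position 0 ('h'): window [0,0] length 1 -- new best
  Position 1 ('a'): window [0,1] length 2 -- new best
  Position 2 ('b'): window [0,2] length 3 -- new best
  Position 3 ('c'): window [0,3] length 4 -- new best
  Position 4 ('f'): window [0,4] length 5 -- new best
  Position 5 ('h'): repeat (last at 0), move window start to 1
  Position 5 ('h'): window [1,5] length 5
  Position 6 ('d'): window [1,6] length 6 -- new best
  Position 7 ('c'): repeat (last at 3), move window start to 4
  Position 7 ('c'): window [4,7] length 4
Longest substring with no repeats: "abcfhd" with length 6

6


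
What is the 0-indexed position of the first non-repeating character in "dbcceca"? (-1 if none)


Input: dbcceca
Character frequencies:
  'a': 1
  'b': 1
  'c': 3
  'd': 1
  'e': 1
Scanning left to right for freq == 1:
  Position 0 ('d'): unique! => answer = 0

0


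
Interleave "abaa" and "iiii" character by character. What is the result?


Interleaving "abaa" and "iiii":
  Position 0: 'a' from first, 'i' from second => "ai"
  Position 1: 'b' from first, 'i' from second => "bi"
  Position 2: 'a' from first, 'i' from second => "ai"
  Position 3: 'a' from first, 'i' from second => "ai"
Result: aibiaiai

aibiaiai


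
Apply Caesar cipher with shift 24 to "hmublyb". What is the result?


Caesar cipher: shift "hmublyb" by 24
  'h' (pos 7) + 24 = pos 5 = 'f'
  'm' (pos 12) + 24 = pos 10 = 'k'
  'u' (pos 20) + 24 = pos 18 = 's'
  'b' (pos 1) + 24 = pos 25 = 'z'
  'l' (pos 11) + 24 = pos 9 = 'j'
  'y' (pos 24) + 24 = pos 22 = 'w'
  'b' (pos 1) + 24 = pos 25 = 'z'
Result: fkszjwz

fkszjwz


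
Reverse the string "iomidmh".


Input: iomidmh
Reading characters right to left:
  Position 6: 'h'
  Position 5: 'm'
  Position 4: 'd'
  Position 3: 'i'
  Position 2: 'm'
  Position 1: 'o'
  Position 0: 'i'
Reversed: hmdimoi

hmdimoi


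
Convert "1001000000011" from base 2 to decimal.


Input: "1001000000011" in base 2
Positional expansion:
  Digit '1' (value 1) x 2^12 = 4096
  Digit '0' (value 0) x 2^11 = 0
  Digit '0' (value 0) x 2^10 = 0
  Digit '1' (value 1) x 2^9 = 512
  Digit '0' (value 0) x 2^8 = 0
  Digit '0' (value 0) x 2^7 = 0
  Digit '0' (value 0) x 2^6 = 0
  Digit '0' (value 0) x 2^5 = 0
  Digit '0' (value 0) x 2^4 = 0
  Digit '0' (value 0) x 2^3 = 0
  Digit '0' (value 0) x 2^2 = 0
  Digit '1' (value 1) x 2^1 = 2
  Digit '1' (value 1) x 2^0 = 1
Sum = 4611

4611


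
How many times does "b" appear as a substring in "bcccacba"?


Searching for "b" in "bcccacba"
Scanning each position:
  Position 0: "b" => MATCH
  Position 1: "c" => no
  Position 2: "c" => no
  Position 3: "c" => no
  Position 4: "a" => no
  Position 5: "c" => no
  Position 6: "b" => MATCH
  Position 7: "a" => no
Total occurrences: 2

2


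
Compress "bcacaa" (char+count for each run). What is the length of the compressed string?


Input: bcacaa
Runs:
  'b' x 1 => "b1"
  'c' x 1 => "c1"
  'a' x 1 => "a1"
  'c' x 1 => "c1"
  'a' x 2 => "a2"
Compressed: "b1c1a1c1a2"
Compressed length: 10

10


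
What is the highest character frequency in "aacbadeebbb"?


Input: aacbadeebbb
Character counts:
  'a': 3
  'b': 4
  'c': 1
  'd': 1
  'e': 2
Maximum frequency: 4

4


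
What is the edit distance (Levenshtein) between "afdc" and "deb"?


Computing edit distance: "afdc" -> "deb"
DP table:
           d    e    b
      0    1    2    3
  a   1    1    2    3
  f   2    2    2    3
  d   3    2    3    3
  c   4    3    3    4
Edit distance = dp[4][3] = 4

4


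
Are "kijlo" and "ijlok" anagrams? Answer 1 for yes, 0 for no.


Strings: "kijlo", "ijlok"
Sorted first:  ijklo
Sorted second: ijklo
Sorted forms match => anagrams

1


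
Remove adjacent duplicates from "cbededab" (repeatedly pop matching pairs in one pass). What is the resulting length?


Input: cbededab
Stack-based adjacent duplicate removal:
  Read 'c': push. Stack: c
  Read 'b': push. Stack: cb
  Read 'e': push. Stack: cbe
  Read 'd': push. Stack: cbed
  Read 'e': push. Stack: cbede
  Read 'd': push. Stack: cbeded
  Read 'a': push. Stack: cbededa
  Read 'b': push. Stack: cbededab
Final stack: "cbededab" (length 8)

8


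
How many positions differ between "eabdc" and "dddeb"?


Comparing "eabdc" and "dddeb" position by position:
  Position 0: 'e' vs 'd' => DIFFER
  Position 1: 'a' vs 'd' => DIFFER
  Position 2: 'b' vs 'd' => DIFFER
  Position 3: 'd' vs 'e' => DIFFER
  Position 4: 'c' vs 'b' => DIFFER
Positions that differ: 5

5


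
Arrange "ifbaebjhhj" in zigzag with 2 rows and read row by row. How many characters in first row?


Zigzag "ifbaebjhhj" into 2 rows:
Placing characters:
  'i' => row 0
  'f' => row 1
  'b' => row 0
  'a' => row 1
  'e' => row 0
  'b' => row 1
  'j' => row 0
  'h' => row 1
  'h' => row 0
  'j' => row 1
Rows:
  Row 0: "ibejh"
  Row 1: "fabhj"
First row length: 5

5


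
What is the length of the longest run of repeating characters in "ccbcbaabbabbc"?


Input: "ccbcbaabbabbc"
Scanning for longest run:
  Position 1 ('c'): continues run of 'c', length=2
  Position 2 ('b'): new char, reset run to 1
  Position 3 ('c'): new char, reset run to 1
  Position 4 ('b'): new char, reset run to 1
  Position 5 ('a'): new char, reset run to 1
  Position 6 ('a'): continues run of 'a', length=2
  Position 7 ('b'): new char, reset run to 1
  Position 8 ('b'): continues run of 'b', length=2
  Position 9 ('a'): new char, reset run to 1
  Position 10 ('b'): new char, reset run to 1
  Position 11 ('b'): continues run of 'b', length=2
  Position 12 ('c'): new char, reset run to 1
Longest run: 'c' with length 2

2


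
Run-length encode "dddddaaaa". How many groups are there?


Input: dddddaaaa
Scanning for consecutive runs:
  Group 1: 'd' x 5 (positions 0-4)
  Group 2: 'a' x 4 (positions 5-8)
Total groups: 2

2


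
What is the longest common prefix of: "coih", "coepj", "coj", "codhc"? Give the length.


Words: coih, coepj, coj, codhc
  Position 0: all 'c' => match
  Position 1: all 'o' => match
  Position 2: ('i', 'e', 'j', 'd') => mismatch, stop
LCP = "co" (length 2)

2


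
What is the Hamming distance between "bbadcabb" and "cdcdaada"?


Comparing "bbadcabb" and "cdcdaada" position by position:
  Position 0: 'b' vs 'c' => differ
  Position 1: 'b' vs 'd' => differ
  Position 2: 'a' vs 'c' => differ
  Position 3: 'd' vs 'd' => same
  Position 4: 'c' vs 'a' => differ
  Position 5: 'a' vs 'a' => same
  Position 6: 'b' vs 'd' => differ
  Position 7: 'b' vs 'a' => differ
Total differences (Hamming distance): 6

6


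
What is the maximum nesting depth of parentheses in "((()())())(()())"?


Input: "((()())())(()())"
Tracking depth:
  Position 0 '(': depth becomes 1
  Position 1 '(': depth becomes 2
  Position 2 '(': depth becomes 3
  Position 3 ')': depth becomes 2
  Position 4 '(': depth becomes 3
  Position 5 ')': depth becomes 2
  Position 6 ')': depth becomes 1
  Position 7 '(': depth becomes 2
  Position 8 ')': depth becomes 1
  Position 9 ')': depth becomes 0
  Position 10 '(': depth becomes 1
  Position 11 '(': depth becomes 2
  Position 12 ')': depth becomes 1
  Position 13 '(': depth becomes 2
  Position 14 ')': depth becomes 1
  Position 15 ')': depth becomes 0
Maximum depth reached: 3

3


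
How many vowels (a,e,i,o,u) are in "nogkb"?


Input: nogkb
Checking each character:
  'n' at position 0: consonant
  'o' at position 1: vowel (running total: 1)
  'g' at position 2: consonant
  'k' at position 3: consonant
  'b' at position 4: consonant
Total vowels: 1

1


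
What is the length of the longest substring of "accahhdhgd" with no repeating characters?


Input: "accahhdhgd"
Sliding window (track last position of each char):
  Position 0 ('a'): window [0,0] length 1 -- new best
  Position 1 ('c'): window [0,1] length 2 -- new best
  Position 2 ('c'): repeat (last at 1), move window start to 2
  Position 2 ('c'): window [2,2] length 1
  Position 3 ('a'): window [2,3] length 2
  Position 4 ('h'): window [2,4] length 3 -- new best
  Position 5 ('h'): repeat (last at 4), move window start to 5
  Position 5 ('h'): window [5,5] length 1
  Position 6 ('d'): window [5,6] length 2
  Position 7 ('h'): repeat (last at 5), move window start to 6
  Position 7 ('h'): window [6,7] length 2
  Position 8 ('g'): window [6,8] length 3
  Position 9 ('d'): repeat (last at 6), move window start to 7
  Position 9 ('d'): window [7,9] length 3
Longest substring with no repeats: "cah" with length 3

3


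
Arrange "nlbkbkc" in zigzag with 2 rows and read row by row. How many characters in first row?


Zigzag "nlbkbkc" into 2 rows:
Placing characters:
  'n' => row 0
  'l' => row 1
  'b' => row 0
  'k' => row 1
  'b' => row 0
  'k' => row 1
  'c' => row 0
Rows:
  Row 0: "nbbc"
  Row 1: "lkk"
First row length: 4

4


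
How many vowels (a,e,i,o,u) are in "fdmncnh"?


Input: fdmncnh
Checking each character:
  'f' at position 0: consonant
  'd' at position 1: consonant
  'm' at position 2: consonant
  'n' at position 3: consonant
  'c' at position 4: consonant
  'n' at position 5: consonant
  'h' at position 6: consonant
Total vowels: 0

0


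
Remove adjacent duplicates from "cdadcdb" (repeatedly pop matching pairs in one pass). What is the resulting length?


Input: cdadcdb
Stack-based adjacent duplicate removal:
  Read 'c': push. Stack: c
  Read 'd': push. Stack: cd
  Read 'a': push. Stack: cda
  Read 'd': push. Stack: cdad
  Read 'c': push. Stack: cdadc
  Read 'd': push. Stack: cdadcd
  Read 'b': push. Stack: cdadcdb
Final stack: "cdadcdb" (length 7)

7


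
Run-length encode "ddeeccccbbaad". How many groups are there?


Input: ddeeccccbbaad
Scanning for consecutive runs:
  Group 1: 'd' x 2 (positions 0-1)
  Group 2: 'e' x 2 (positions 2-3)
  Group 3: 'c' x 4 (positions 4-7)
  Group 4: 'b' x 2 (positions 8-9)
  Group 5: 'a' x 2 (positions 10-11)
  Group 6: 'd' x 1 (positions 12-12)
Total groups: 6

6


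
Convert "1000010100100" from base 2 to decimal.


Input: "1000010100100" in base 2
Positional expansion:
  Digit '1' (value 1) x 2^12 = 4096
  Digit '0' (value 0) x 2^11 = 0
  Digit '0' (value 0) x 2^10 = 0
  Digit '0' (value 0) x 2^9 = 0
  Digit '0' (value 0) x 2^8 = 0
  Digit '1' (value 1) x 2^7 = 128
  Digit '0' (value 0) x 2^6 = 0
  Digit '1' (value 1) x 2^5 = 32
  Digit '0' (value 0) x 2^4 = 0
  Digit '0' (value 0) x 2^3 = 0
  Digit '1' (value 1) x 2^2 = 4
  Digit '0' (value 0) x 2^1 = 0
  Digit '0' (value 0) x 2^0 = 0
Sum = 4260

4260


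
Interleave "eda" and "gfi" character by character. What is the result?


Interleaving "eda" and "gfi":
  Position 0: 'e' from first, 'g' from second => "eg"
  Position 1: 'd' from first, 'f' from second => "df"
  Position 2: 'a' from first, 'i' from second => "ai"
Result: egdfai

egdfai


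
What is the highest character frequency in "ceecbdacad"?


Input: ceecbdacad
Character counts:
  'a': 2
  'b': 1
  'c': 3
  'd': 2
  'e': 2
Maximum frequency: 3

3


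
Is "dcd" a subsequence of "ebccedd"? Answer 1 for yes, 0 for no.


Check if "dcd" is a subsequence of "ebccedd"
Greedy scan:
  Position 0 ('e'): no match needed
  Position 1 ('b'): no match needed
  Position 2 ('c'): no match needed
  Position 3 ('c'): no match needed
  Position 4 ('e'): no match needed
  Position 5 ('d'): matches sub[0] = 'd'
  Position 6 ('d'): no match needed
Only matched 1/3 characters => not a subsequence

0


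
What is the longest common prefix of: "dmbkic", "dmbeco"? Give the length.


Words: dmbkic, dmbeco
  Position 0: all 'd' => match
  Position 1: all 'm' => match
  Position 2: all 'b' => match
  Position 3: ('k', 'e') => mismatch, stop
LCP = "dmb" (length 3)

3


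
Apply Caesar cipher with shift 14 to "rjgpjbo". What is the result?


Caesar cipher: shift "rjgpjbo" by 14
  'r' (pos 17) + 14 = pos 5 = 'f'
  'j' (pos 9) + 14 = pos 23 = 'x'
  'g' (pos 6) + 14 = pos 20 = 'u'
  'p' (pos 15) + 14 = pos 3 = 'd'
  'j' (pos 9) + 14 = pos 23 = 'x'
  'b' (pos 1) + 14 = pos 15 = 'p'
  'o' (pos 14) + 14 = pos 2 = 'c'
Result: fxudxpc

fxudxpc


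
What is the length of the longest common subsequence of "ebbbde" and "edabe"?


LCS of "ebbbde" and "edabe"
DP table:
           e    d    a    b    e
      0    0    0    0    0    0
  e   0    1    1    1    1    1
  b   0    1    1    1    2    2
  b   0    1    1    1    2    2
  b   0    1    1    1    2    2
  d   0    1    2    2    2    2
  e   0    1    2    2    2    3
LCS length = dp[6][5] = 3

3


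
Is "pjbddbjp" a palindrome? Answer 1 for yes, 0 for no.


Input: pjbddbjp
Reversed: pjbddbjp
  Compare pos 0 ('p') with pos 7 ('p'): match
  Compare pos 1 ('j') with pos 6 ('j'): match
  Compare pos 2 ('b') with pos 5 ('b'): match
  Compare pos 3 ('d') with pos 4 ('d'): match
Result: palindrome

1


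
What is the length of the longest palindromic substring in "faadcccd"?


Input: "faadcccd"
Checking substrings for palindromes:
  [3:8] "dcccd" (len 5) => palindrome
  [4:7] "ccc" (len 3) => palindrome
  [1:3] "aa" (len 2) => palindrome
  [4:6] "cc" (len 2) => palindrome
  [5:7] "cc" (len 2) => palindrome
Longest palindromic substring: "dcccd" with length 5

5


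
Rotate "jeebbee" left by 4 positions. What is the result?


Input: "jeebbee", rotate left by 4
First 4 characters: "jeeb"
Remaining characters: "bee"
Concatenate remaining + first: "bee" + "jeeb" = "beejeeb"

beejeeb


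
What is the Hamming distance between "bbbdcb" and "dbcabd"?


Comparing "bbbdcb" and "dbcabd" position by position:
  Position 0: 'b' vs 'd' => differ
  Position 1: 'b' vs 'b' => same
  Position 2: 'b' vs 'c' => differ
  Position 3: 'd' vs 'a' => differ
  Position 4: 'c' vs 'b' => differ
  Position 5: 'b' vs 'd' => differ
Total differences (Hamming distance): 5

5


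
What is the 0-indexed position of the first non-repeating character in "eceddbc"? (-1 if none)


Input: eceddbc
Character frequencies:
  'b': 1
  'c': 2
  'd': 2
  'e': 2
Scanning left to right for freq == 1:
  Position 0 ('e'): freq=2, skip
  Position 1 ('c'): freq=2, skip
  Position 2 ('e'): freq=2, skip
  Position 3 ('d'): freq=2, skip
  Position 4 ('d'): freq=2, skip
  Position 5 ('b'): unique! => answer = 5

5


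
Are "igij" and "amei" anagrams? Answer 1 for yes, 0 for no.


Strings: "igij", "amei"
Sorted first:  giij
Sorted second: aeim
Differ at position 0: 'g' vs 'a' => not anagrams

0


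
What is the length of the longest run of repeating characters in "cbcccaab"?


Input: "cbcccaab"
Scanning for longest run:
  Position 1 ('b'): new char, reset run to 1
  Position 2 ('c'): new char, reset run to 1
  Position 3 ('c'): continues run of 'c', length=2
  Position 4 ('c'): continues run of 'c', length=3
  Position 5 ('a'): new char, reset run to 1
  Position 6 ('a'): continues run of 'a', length=2
  Position 7 ('b'): new char, reset run to 1
Longest run: 'c' with length 3

3


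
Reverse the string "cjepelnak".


Input: cjepelnak
Reading characters right to left:
  Position 8: 'k'
  Position 7: 'a'
  Position 6: 'n'
  Position 5: 'l'
  Position 4: 'e'
  Position 3: 'p'
  Position 2: 'e'
  Position 1: 'j'
  Position 0: 'c'
Reversed: kanlepejc

kanlepejc


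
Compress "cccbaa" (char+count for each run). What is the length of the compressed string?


Input: cccbaa
Runs:
  'c' x 3 => "c3"
  'b' x 1 => "b1"
  'a' x 2 => "a2"
Compressed: "c3b1a2"
Compressed length: 6

6


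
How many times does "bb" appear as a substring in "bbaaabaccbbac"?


Searching for "bb" in "bbaaabaccbbac"
Scanning each position:
  Position 0: "bb" => MATCH
  Position 1: "ba" => no
  Position 2: "aa" => no
  Position 3: "aa" => no
  Position 4: "ab" => no
  Position 5: "ba" => no
  Position 6: "ac" => no
  Position 7: "cc" => no
  Position 8: "cb" => no
  Position 9: "bb" => MATCH
  Position 10: "ba" => no
  Position 11: "ac" => no
Total occurrences: 2

2


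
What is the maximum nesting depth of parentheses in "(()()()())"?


Input: "(()()()())"
Tracking depth:
  Position 0 '(': depth becomes 1
  Position 1 '(': depth becomes 2
  Position 2 ')': depth becomes 1
  Position 3 '(': depth becomes 2
  Position 4 ')': depth becomes 1
  Position 5 '(': depth becomes 2
  Position 6 ')': depth becomes 1
  Position 7 '(': depth becomes 2
  Position 8 ')': depth becomes 1
  Position 9 ')': depth becomes 0
Maximum depth reached: 2

2


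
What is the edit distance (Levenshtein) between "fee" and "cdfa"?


Computing edit distance: "fee" -> "cdfa"
DP table:
           c    d    f    a
      0    1    2    3    4
  f   1    1    2    2    3
  e   2    2    2    3    3
  e   3    3    3    3    4
Edit distance = dp[3][4] = 4

4


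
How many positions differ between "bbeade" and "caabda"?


Comparing "bbeade" and "caabda" position by position:
  Position 0: 'b' vs 'c' => DIFFER
  Position 1: 'b' vs 'a' => DIFFER
  Position 2: 'e' vs 'a' => DIFFER
  Position 3: 'a' vs 'b' => DIFFER
  Position 4: 'd' vs 'd' => same
  Position 5: 'e' vs 'a' => DIFFER
Positions that differ: 5

5


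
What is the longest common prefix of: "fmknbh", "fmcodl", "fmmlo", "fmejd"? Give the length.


Words: fmknbh, fmcodl, fmmlo, fmejd
  Position 0: all 'f' => match
  Position 1: all 'm' => match
  Position 2: ('k', 'c', 'm', 'e') => mismatch, stop
LCP = "fm" (length 2)

2


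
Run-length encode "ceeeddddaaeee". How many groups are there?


Input: ceeeddddaaeee
Scanning for consecutive runs:
  Group 1: 'c' x 1 (positions 0-0)
  Group 2: 'e' x 3 (positions 1-3)
  Group 3: 'd' x 4 (positions 4-7)
  Group 4: 'a' x 2 (positions 8-9)
  Group 5: 'e' x 3 (positions 10-12)
Total groups: 5

5


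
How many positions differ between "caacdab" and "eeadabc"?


Comparing "caacdab" and "eeadabc" position by position:
  Position 0: 'c' vs 'e' => DIFFER
  Position 1: 'a' vs 'e' => DIFFER
  Position 2: 'a' vs 'a' => same
  Position 3: 'c' vs 'd' => DIFFER
  Position 4: 'd' vs 'a' => DIFFER
  Position 5: 'a' vs 'b' => DIFFER
  Position 6: 'b' vs 'c' => DIFFER
Positions that differ: 6

6


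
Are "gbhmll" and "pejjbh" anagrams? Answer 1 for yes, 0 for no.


Strings: "gbhmll", "pejjbh"
Sorted first:  bghllm
Sorted second: behjjp
Differ at position 1: 'g' vs 'e' => not anagrams

0


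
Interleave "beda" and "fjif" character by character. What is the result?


Interleaving "beda" and "fjif":
  Position 0: 'b' from first, 'f' from second => "bf"
  Position 1: 'e' from first, 'j' from second => "ej"
  Position 2: 'd' from first, 'i' from second => "di"
  Position 3: 'a' from first, 'f' from second => "af"
Result: bfejdiaf

bfejdiaf


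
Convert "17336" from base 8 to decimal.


Input: "17336" in base 8
Positional expansion:
  Digit '1' (value 1) x 8^4 = 4096
  Digit '7' (value 7) x 8^3 = 3584
  Digit '3' (value 3) x 8^2 = 192
  Digit '3' (value 3) x 8^1 = 24
  Digit '6' (value 6) x 8^0 = 6
Sum = 7902

7902


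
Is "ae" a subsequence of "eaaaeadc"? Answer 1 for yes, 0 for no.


Check if "ae" is a subsequence of "eaaaeadc"
Greedy scan:
  Position 0 ('e'): no match needed
  Position 1 ('a'): matches sub[0] = 'a'
  Position 2 ('a'): no match needed
  Position 3 ('a'): no match needed
  Position 4 ('e'): matches sub[1] = 'e'
  Position 5 ('a'): no match needed
  Position 6 ('d'): no match needed
  Position 7 ('c'): no match needed
All 2 characters matched => is a subsequence

1


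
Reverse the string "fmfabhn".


Input: fmfabhn
Reading characters right to left:
  Position 6: 'n'
  Position 5: 'h'
  Position 4: 'b'
  Position 3: 'a'
  Position 2: 'f'
  Position 1: 'm'
  Position 0: 'f'
Reversed: nhbafmf

nhbafmf


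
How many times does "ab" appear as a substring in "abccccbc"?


Searching for "ab" in "abccccbc"
Scanning each position:
  Position 0: "ab" => MATCH
  Position 1: "bc" => no
  Position 2: "cc" => no
  Position 3: "cc" => no
  Position 4: "cc" => no
  Position 5: "cb" => no
  Position 6: "bc" => no
Total occurrences: 1

1


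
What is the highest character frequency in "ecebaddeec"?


Input: ecebaddeec
Character counts:
  'a': 1
  'b': 1
  'c': 2
  'd': 2
  'e': 4
Maximum frequency: 4

4


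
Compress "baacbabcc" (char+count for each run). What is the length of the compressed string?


Input: baacbabcc
Runs:
  'b' x 1 => "b1"
  'a' x 2 => "a2"
  'c' x 1 => "c1"
  'b' x 1 => "b1"
  'a' x 1 => "a1"
  'b' x 1 => "b1"
  'c' x 2 => "c2"
Compressed: "b1a2c1b1a1b1c2"
Compressed length: 14

14


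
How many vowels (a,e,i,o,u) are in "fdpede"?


Input: fdpede
Checking each character:
  'f' at position 0: consonant
  'd' at position 1: consonant
  'p' at position 2: consonant
  'e' at position 3: vowel (running total: 1)
  'd' at position 4: consonant
  'e' at position 5: vowel (running total: 2)
Total vowels: 2

2


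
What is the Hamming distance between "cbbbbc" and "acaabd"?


Comparing "cbbbbc" and "acaabd" position by position:
  Position 0: 'c' vs 'a' => differ
  Position 1: 'b' vs 'c' => differ
  Position 2: 'b' vs 'a' => differ
  Position 3: 'b' vs 'a' => differ
  Position 4: 'b' vs 'b' => same
  Position 5: 'c' vs 'd' => differ
Total differences (Hamming distance): 5

5


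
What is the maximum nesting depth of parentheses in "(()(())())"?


Input: "(()(())())"
Tracking depth:
  Position 0 '(': depth becomes 1
  Position 1 '(': depth becomes 2
  Position 2 ')': depth becomes 1
  Position 3 '(': depth becomes 2
  Position 4 '(': depth becomes 3
  Position 5 ')': depth becomes 2
  Position 6 ')': depth becomes 1
  Position 7 '(': depth becomes 2
  Position 8 ')': depth becomes 1
  Position 9 ')': depth becomes 0
Maximum depth reached: 3

3


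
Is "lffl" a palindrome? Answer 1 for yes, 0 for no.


Input: lffl
Reversed: lffl
  Compare pos 0 ('l') with pos 3 ('l'): match
  Compare pos 1 ('f') with pos 2 ('f'): match
Result: palindrome

1


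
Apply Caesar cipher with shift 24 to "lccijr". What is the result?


Caesar cipher: shift "lccijr" by 24
  'l' (pos 11) + 24 = pos 9 = 'j'
  'c' (pos 2) + 24 = pos 0 = 'a'
  'c' (pos 2) + 24 = pos 0 = 'a'
  'i' (pos 8) + 24 = pos 6 = 'g'
  'j' (pos 9) + 24 = pos 7 = 'h'
  'r' (pos 17) + 24 = pos 15 = 'p'
Result: jaaghp

jaaghp


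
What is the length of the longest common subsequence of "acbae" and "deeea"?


LCS of "acbae" and "deeea"
DP table:
           d    e    e    e    a
      0    0    0    0    0    0
  a   0    0    0    0    0    1
  c   0    0    0    0    0    1
  b   0    0    0    0    0    1
  a   0    0    0    0    0    1
  e   0    0    1    1    1    1
LCS length = dp[5][5] = 1

1


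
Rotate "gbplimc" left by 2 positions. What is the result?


Input: "gbplimc", rotate left by 2
First 2 characters: "gb"
Remaining characters: "plimc"
Concatenate remaining + first: "plimc" + "gb" = "plimcgb"

plimcgb


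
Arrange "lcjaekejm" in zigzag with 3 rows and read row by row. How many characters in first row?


Zigzag "lcjaekejm" into 3 rows:
Placing characters:
  'l' => row 0
  'c' => row 1
  'j' => row 2
  'a' => row 1
  'e' => row 0
  'k' => row 1
  'e' => row 2
  'j' => row 1
  'm' => row 0
Rows:
  Row 0: "lem"
  Row 1: "cakj"
  Row 2: "je"
First row length: 3

3


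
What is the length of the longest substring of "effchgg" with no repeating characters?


Input: "effchgg"
Sliding window (track last position of each char):
  Position 0 ('e'): window [0,0] length 1 -- new best
  Position 1 ('f'): window [0,1] length 2 -- new best
  Position 2 ('f'): repeat (last at 1), move window start to 2
  Position 2 ('f'): window [2,2] length 1
  Position 3 ('c'): window [2,3] length 2
  Position 4 ('h'): window [2,4] length 3 -- new best
  Position 5 ('g'): window [2,5] length 4 -- new best
  Position 6 ('g'): repeat (last at 5), move window start to 6
  Position 6 ('g'): window [6,6] length 1
Longest substring with no repeats: "fchg" with length 4

4


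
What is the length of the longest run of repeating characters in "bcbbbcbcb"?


Input: "bcbbbcbcb"
Scanning for longest run:
  Position 1 ('c'): new char, reset run to 1
  Position 2 ('b'): new char, reset run to 1
  Position 3 ('b'): continues run of 'b', length=2
  Position 4 ('b'): continues run of 'b', length=3
  Position 5 ('c'): new char, reset run to 1
  Position 6 ('b'): new char, reset run to 1
  Position 7 ('c'): new char, reset run to 1
  Position 8 ('b'): new char, reset run to 1
Longest run: 'b' with length 3

3
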